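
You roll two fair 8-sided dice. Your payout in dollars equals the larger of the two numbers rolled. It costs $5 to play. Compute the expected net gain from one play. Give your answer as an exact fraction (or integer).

Distribution of the larger of the two numbers rolled: 1 w.p. 1/64, 2 w.p. 3/64, 3 w.p. 5/64, 4 w.p. 7/64, 5 w.p. 9/64, 6 w.p. 11/64, …
E[payout] = (1/64)·1 + (3/64)·2 + (5/64)·3 + (7/64)·4 + (9/64)·5 + (11/64)·6 + (13/64)·7 + (15/64)·8 = 93/16
Expected profit = 93/16 − 5 = 13/16

13/16 dollars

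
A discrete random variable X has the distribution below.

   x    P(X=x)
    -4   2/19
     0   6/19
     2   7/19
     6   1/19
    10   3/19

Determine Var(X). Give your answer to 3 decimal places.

15.956

E[X] = (2/19)·(-4) + (6/19)·0 + (7/19)·2 + (1/19)·6 + (3/19)·10 = 42/19
E[X²] = (2/19)·16 + (6/19)·0 + (7/19)·4 + (1/19)·36 + (3/19)·100 = 396/19
Var(X) = 396/19 − (42/19)² = 5760/361 ≈ 15.956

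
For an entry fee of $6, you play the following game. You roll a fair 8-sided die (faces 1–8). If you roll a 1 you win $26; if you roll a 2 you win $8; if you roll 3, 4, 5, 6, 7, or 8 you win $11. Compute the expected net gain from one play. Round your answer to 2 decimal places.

E[payout] = (1/8)·8 + (3/4)·11 + (1/8)·26 = 25/2
Expected profit = 25/2 − 6 = 13/2 ≈ $6.50

$6.50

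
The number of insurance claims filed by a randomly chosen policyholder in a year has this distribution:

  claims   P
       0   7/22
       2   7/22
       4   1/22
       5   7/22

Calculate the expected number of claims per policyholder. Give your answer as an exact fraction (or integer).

53/22

E[X] = (7/22)·0 + (7/22)·2 + (1/22)·4 + (7/22)·5
     = 53/22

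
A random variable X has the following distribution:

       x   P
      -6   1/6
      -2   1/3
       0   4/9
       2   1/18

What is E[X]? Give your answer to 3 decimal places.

-1.556

E[X] = (1/6)·(-6) + (1/3)·(-2) + (4/9)·0 + (1/18)·2
     = -14/9 ≈ -1.556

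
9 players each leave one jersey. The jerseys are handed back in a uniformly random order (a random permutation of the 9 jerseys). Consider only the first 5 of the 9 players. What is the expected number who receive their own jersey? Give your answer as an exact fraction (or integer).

5/9

Let Xᵢ = 1 if person i gets their own jersey. For each i, P(Xᵢ=1) = 1/9.
By linearity of expectation, E[X₁+…+X_5] = 5·(1/9) = 5/9.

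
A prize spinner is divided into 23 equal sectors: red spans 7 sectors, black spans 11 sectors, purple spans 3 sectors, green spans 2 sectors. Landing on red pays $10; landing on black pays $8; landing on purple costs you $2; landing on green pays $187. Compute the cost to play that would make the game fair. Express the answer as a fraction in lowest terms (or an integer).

526/23 dollars

E[payout] = (7/23)·10 + (11/23)·8 + (3/23)·(-2) + (2/23)·187 = 526/23
Fair fee = E[payout] = 526/23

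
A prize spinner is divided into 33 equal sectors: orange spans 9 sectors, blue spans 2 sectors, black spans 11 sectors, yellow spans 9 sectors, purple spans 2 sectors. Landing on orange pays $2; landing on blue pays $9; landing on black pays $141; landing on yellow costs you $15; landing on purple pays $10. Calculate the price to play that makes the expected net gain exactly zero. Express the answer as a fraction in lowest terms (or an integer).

1472/33 dollars

E[payout] = (9/33)·2 + (2/33)·9 + (11/33)·141 + (9/33)·(-15) + (2/33)·10 = 1472/33
Fair fee = E[payout] = 1472/33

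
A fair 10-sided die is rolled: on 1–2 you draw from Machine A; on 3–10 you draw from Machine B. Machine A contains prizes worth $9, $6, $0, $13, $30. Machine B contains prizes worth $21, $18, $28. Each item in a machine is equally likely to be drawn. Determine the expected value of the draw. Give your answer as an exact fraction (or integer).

E[X | Machine A] = (9 + 6 + 0 + 13 + 30)/5 = 58/5
E[X | Machine B] = (21 + 18 + 28)/3 = 67/3
E[X] = (1/5)·58/5 + (4/5)·67/3 = 1514/75

1514/75 dollars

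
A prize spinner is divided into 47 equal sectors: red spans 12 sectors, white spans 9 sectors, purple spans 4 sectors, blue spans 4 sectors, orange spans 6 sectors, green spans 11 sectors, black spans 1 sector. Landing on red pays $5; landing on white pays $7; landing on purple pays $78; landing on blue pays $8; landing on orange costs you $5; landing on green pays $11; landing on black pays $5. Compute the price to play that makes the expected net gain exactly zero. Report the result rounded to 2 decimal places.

E[payout] = (12/47)·5 + (9/47)·7 + (4/47)·78 + (4/47)·8 + (6/47)·(-5) + (11/47)·11 + (1/47)·5 = 563/47
Fair fee = E[payout] = 563/47 ≈ $11.98

$11.98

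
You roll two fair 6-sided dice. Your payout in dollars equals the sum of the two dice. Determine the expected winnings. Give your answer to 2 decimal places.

$7.00

Distribution of the sum of the two dice: 2 w.p. 1/36, 3 w.p. 1/18, 4 w.p. 1/12, 5 w.p. 1/9, 6 w.p. 5/36, 7 w.p. 1/6, …
E[payout] = (1/36)·2 + (1/18)·3 + (1/12)·4 + (1/9)·5 + (5/36)·6 + (1/6)·7 + (5/36)·8 + (1/9)·9 + (1/12)·10 + (1/18)·11 + (1/36)·12 = 7
≈ $7.00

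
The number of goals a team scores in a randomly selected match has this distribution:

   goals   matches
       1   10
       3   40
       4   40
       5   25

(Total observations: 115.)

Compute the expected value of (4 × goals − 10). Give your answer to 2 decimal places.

Total = 115, so P(goals=1) = 10/115, etc.
E[4x-10] = (2/23)·(-6) + (8/23)·2 + (8/23)·6 + (5/23)·10
     = 102/23 ≈ 4.43

4.43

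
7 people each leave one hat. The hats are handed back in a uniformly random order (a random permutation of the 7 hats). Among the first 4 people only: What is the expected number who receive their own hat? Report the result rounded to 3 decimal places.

Let Xᵢ = 1 if person i gets their own hat. For each i, P(Xᵢ=1) = 1/7.
By linearity of expectation, E[X₁+…+X_4] = 4·(1/7) = 4/7.
≈ 0.571

0.571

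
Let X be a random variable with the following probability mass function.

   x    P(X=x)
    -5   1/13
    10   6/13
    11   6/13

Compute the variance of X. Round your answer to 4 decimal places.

E[X] = (1/13)·(-5) + (6/13)·10 + (6/13)·11 = 121/13
E[X²] = (1/13)·25 + (6/13)·100 + (6/13)·121 = 1351/13
Var(X) = 1351/13 − (121/13)² = 2922/169 ≈ 17.2899

17.2899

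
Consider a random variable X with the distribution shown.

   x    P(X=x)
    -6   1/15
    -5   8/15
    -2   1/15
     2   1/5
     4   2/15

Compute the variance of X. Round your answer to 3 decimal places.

E[X] = (1/15)·(-6) + (8/15)·(-5) + (1/15)·(-2) + (1/5)·2 + (2/15)·4 = -34/15
E[X²] = (1/15)·36 + (8/15)·25 + (1/15)·4 + (1/5)·4 + (2/15)·16 = 284/15
Var(X) = 284/15 − (-34/15)² = 3104/225 ≈ 13.796

13.796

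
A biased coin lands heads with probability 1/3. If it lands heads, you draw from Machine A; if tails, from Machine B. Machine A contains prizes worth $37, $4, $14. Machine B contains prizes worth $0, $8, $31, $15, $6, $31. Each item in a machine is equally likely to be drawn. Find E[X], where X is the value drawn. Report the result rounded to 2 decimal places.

$16.22

E[X | Machine A] = (37 + 4 + 14)/3 = 55/3
E[X | Machine B] = (0 + 8 + 31 + 15 + 6 + 31)/6 = 91/6
E[X] = (1/3)·55/3 + (2/3)·91/6 = 146/9 ≈ 16.22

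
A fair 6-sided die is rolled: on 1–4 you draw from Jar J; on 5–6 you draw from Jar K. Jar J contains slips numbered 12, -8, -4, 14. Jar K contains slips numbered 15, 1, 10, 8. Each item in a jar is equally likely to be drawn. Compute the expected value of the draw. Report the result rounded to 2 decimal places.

E[X | Jar J] = (12 − 8 − 4 + 14)/4 = 7/2
E[X | Jar K] = (15 + 1 + 10 + 8)/4 = 17/2
E[X] = (2/3)·7/2 + (1/3)·17/2 = 31/6 ≈ 5.17

5.17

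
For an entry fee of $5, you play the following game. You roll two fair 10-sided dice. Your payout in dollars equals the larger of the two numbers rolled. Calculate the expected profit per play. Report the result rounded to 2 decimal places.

Distribution of the larger of the two numbers rolled: 1 w.p. 1/100, 2 w.p. 3/100, 3 w.p. 1/20, 4 w.p. 7/100, 5 w.p. 9/100, 6 w.p. 11/100, …
E[payout] = (1/100)·1 + (3/100)·2 + (1/20)·3 + (7/100)·4 + (9/100)·5 + (11/100)·6 + (13/100)·7 + (3/20)·8 + (17/100)·9 + (19/100)·10 = 143/20
Expected profit = 143/20 − 5 = 43/20 ≈ $2.15

$2.15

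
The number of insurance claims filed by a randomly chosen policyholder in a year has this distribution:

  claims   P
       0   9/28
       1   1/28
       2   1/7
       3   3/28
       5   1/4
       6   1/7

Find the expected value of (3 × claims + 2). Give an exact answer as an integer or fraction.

E[3x+2] = (9/28)·2 + (1/28)·5 + (1/7)·8 + (3/28)·11 + (1/4)·17 + (1/7)·20
     = 41/4

41/4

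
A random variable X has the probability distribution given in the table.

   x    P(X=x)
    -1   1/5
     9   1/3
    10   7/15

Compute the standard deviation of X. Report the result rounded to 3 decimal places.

E[X] = 112/15, E[X²] = 1108/15
Var(X) = E[X²] − (E[X])² = 1108/15 − 12544/225 = 4076/225
SD(X) = √(4076/225) ≈ 4.256

4.256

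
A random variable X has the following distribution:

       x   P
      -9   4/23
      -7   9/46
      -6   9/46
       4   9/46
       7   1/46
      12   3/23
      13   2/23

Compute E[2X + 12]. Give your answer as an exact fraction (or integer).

E[2x+12] = (4/23)·(-6) + (9/46)·(-2) + (9/46)·0 + (9/46)·20 + (1/46)·26 + (3/23)·36 + (2/23)·38
     = 254/23

254/23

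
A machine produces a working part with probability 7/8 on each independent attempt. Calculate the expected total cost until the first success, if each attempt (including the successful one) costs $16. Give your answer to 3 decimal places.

E[#attempts] = 1/p = 8/7; E[cost] = 16·8/7 = 128/7.
≈ 18.286

$18.286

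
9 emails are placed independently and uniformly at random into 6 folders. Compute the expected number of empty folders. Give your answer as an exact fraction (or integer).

Let Xⱼ=1 if folder j is empty. P(Xⱼ=1) = ((6-1)/6)^9 = 1953125/10077696.
By linearity, E[#empty] = 6·1953125/10077696 = 1953125/1679616.

1953125/1679616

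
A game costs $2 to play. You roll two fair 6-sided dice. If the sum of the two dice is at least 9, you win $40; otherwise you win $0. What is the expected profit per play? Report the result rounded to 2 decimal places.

E[payout] = (13/18)·0 + (5/18)·40 = 100/9
Expected profit = 100/9 − 2 = 82/9 ≈ $9.11

$9.11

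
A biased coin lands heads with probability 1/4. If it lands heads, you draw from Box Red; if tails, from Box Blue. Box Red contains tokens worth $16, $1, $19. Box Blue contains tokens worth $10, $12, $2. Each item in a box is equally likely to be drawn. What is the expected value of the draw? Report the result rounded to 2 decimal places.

E[X | Box Red] = (16 + 1 + 19)/3 = 12
E[X | Box Blue] = (10 + 12 + 2)/3 = 8
E[X] = (1/4)·12 + (3/4)·8 = 9 ≈ 9.00

$9.00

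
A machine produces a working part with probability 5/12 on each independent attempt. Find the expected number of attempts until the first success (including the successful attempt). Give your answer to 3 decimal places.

For a geometric distribution, E[trials] = 1/p = 1/(5/12) = 12/5.
≈ 2.400

2.400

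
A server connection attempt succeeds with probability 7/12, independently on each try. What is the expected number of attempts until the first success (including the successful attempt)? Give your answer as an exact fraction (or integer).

For a geometric distribution, E[trials] = 1/p = 1/(7/12) = 12/7.

12/7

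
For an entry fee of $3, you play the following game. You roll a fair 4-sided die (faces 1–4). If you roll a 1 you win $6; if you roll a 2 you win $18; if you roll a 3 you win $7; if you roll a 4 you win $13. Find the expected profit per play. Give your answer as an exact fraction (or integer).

E[payout] = (1/4)·6 + (1/4)·7 + (1/4)·13 + (1/4)·18 = 11
Expected profit = 11 − 3 = 8

$8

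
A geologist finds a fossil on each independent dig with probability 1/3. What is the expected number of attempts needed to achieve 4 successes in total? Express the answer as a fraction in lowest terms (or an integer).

12

By linearity (sum of 4 independent geometric waits), E[trials] = 4/p = 4/(1/3) = 12.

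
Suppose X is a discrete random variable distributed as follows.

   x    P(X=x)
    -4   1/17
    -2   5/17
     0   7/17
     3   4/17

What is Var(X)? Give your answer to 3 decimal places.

E[X] = (1/17)·(-4) + (5/17)·(-2) + (7/17)·0 + (4/17)·3 = -2/17
E[X²] = (1/17)·16 + (5/17)·4 + (7/17)·0 + (4/17)·9 = 72/17
Var(X) = 72/17 − (-2/17)² = 1220/289 ≈ 4.221

4.221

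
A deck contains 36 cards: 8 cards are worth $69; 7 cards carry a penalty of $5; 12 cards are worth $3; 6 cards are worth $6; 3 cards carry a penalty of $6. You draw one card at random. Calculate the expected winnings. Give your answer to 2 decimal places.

$15.86

E[payout] = (8/36)·69 + (7/36)·(-5) + (12/36)·3 + (6/36)·6 + (3/36)·(-6) = 571/36
≈ $15.86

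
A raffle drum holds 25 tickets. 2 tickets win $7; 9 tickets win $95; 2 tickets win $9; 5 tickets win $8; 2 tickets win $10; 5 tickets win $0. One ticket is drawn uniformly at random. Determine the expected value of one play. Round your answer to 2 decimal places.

$37.88

E[payout] = (2/25)·7 + (9/25)·95 + (2/25)·9 + (5/25)·8 + (2/25)·10 + (5/25)·0 = 947/25
≈ $37.88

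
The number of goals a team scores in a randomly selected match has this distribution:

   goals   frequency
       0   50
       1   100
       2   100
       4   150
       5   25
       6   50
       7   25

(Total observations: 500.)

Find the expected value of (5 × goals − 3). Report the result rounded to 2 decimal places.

12.00

Total = 500, so P(goals=0) = 50/500, etc.
E[5x-3] = (1/10)·(-3) + (1/5)·2 + (1/5)·7 + (3/10)·17 + (1/20)·22 + (1/10)·27 + (1/20)·32
     = 12 ≈ 12.00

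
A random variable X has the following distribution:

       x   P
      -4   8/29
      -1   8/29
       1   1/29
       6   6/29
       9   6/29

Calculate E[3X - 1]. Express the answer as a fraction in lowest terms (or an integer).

124/29

E[3x-1] = (8/29)·(-13) + (8/29)·(-4) + (1/29)·2 + (6/29)·17 + (6/29)·26
     = 124/29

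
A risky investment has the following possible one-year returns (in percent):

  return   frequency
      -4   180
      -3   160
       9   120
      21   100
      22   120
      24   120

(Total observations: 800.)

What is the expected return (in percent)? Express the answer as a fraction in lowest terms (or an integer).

Total = 800, so P(return=-4) = 180/800, etc.
E[X] = (9/40)·(-4) + (1/5)·(-3) + (3/20)·9 + (1/8)·21 + (3/20)·22 + (3/20)·24
     = 75/8

75/8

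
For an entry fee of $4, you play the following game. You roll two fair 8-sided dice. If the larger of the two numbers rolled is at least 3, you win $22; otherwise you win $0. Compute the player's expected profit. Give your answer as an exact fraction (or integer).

E[payout] = (1/16)·0 + (15/16)·22 = 165/8
Expected profit = 165/8 − 4 = 133/8

133/8 dollars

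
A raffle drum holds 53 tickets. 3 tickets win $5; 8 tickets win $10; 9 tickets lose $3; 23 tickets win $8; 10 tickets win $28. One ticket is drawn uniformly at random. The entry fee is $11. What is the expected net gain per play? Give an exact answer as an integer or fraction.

-51/53 dollars

E[payout] = (3/53)·5 + (8/53)·10 + (9/53)·(-3) + (23/53)·8 + (10/53)·28 = 532/53
Expected profit = 532/53 − 11 = -51/53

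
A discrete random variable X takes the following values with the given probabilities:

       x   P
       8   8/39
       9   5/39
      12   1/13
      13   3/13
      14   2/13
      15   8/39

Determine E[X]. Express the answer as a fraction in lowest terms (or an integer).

E[X] = (8/39)·8 + (5/39)·9 + (1/13)·12 + (3/13)·13 + (2/13)·14 + (8/39)·15
     = 466/39

466/39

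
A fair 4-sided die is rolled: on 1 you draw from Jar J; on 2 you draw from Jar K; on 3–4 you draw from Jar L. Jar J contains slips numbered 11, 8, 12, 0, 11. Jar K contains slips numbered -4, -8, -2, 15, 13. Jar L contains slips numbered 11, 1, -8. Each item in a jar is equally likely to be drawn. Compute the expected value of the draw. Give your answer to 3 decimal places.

E[X | Jar J] = (11 + 8 + 12 + 0 + 11)/5 = 42/5
E[X | Jar K] = (-4 − 8 − 2 + 15 + 13)/5 = 14/5
E[X | Jar L] = (11 + 1 − 8)/3 = 4/3
E[X] = (1/4)·42/5 + (1/4)·14/5 + (1/2)·4/3 = 52/15 ≈ 3.467

3.467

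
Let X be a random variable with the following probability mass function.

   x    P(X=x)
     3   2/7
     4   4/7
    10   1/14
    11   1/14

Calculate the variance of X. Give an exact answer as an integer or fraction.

1165/196

E[X] = (2/7)·3 + (4/7)·4 + (1/14)·10 + (1/14)·11 = 65/14
E[X²] = (2/7)·9 + (4/7)·16 + (1/14)·100 + (1/14)·121 = 55/2
Var(X) = 55/2 − (65/14)² = 1165/196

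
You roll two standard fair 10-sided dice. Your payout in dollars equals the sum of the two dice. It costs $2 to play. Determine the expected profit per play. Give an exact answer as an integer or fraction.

Distribution of the sum of the two dice: 2 w.p. 1/100, 3 w.p. 1/50, 4 w.p. 3/100, 5 w.p. 1/25, 6 w.p. 1/20, 7 w.p. 3/50, …
E[payout] = (1/100)·2 + (1/50)·3 + (3/100)·4 + (1/25)·5 + (1/20)·6 + (3/50)·7 + (7/100)·8 + (2/25)·9 + (9/100)·10 + (1/10)·11 + (9/100)·12 + (2/25)·13 + (7/100)·14 + (3/50)·15 + (1/20)·16 + (1/25)·17 + (3/100)·18 + (1/50)·19 + (1/100)·20 = 11
Expected profit = 11 − 2 = 9

$9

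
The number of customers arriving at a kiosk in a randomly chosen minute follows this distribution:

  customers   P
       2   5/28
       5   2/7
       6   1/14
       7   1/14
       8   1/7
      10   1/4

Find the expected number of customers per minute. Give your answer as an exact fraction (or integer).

89/14

E[X] = (5/28)·2 + (2/7)·5 + (1/14)·6 + (1/14)·7 + (1/7)·8 + (1/4)·10
     = 89/14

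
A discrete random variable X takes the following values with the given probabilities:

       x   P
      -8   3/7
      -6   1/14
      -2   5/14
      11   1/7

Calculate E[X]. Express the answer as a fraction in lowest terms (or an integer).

-3

E[X] = (3/7)·(-8) + (1/14)·(-6) + (5/14)·(-2) + (1/7)·11
     = -3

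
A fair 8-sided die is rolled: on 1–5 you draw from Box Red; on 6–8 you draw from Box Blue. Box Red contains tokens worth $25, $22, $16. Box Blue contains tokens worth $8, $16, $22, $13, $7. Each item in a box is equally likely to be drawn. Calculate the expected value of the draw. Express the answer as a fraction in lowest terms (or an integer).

E[X | Box Red] = (25 + 22 + 16)/3 = 21
E[X | Box Blue] = (8 + 16 + 22 + 13 + 7)/5 = 66/5
E[X] = (5/8)·21 + (3/8)·66/5 = 723/40

723/40 dollars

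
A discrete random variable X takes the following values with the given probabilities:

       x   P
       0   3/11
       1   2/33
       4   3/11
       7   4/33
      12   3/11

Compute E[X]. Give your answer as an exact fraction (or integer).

E[X] = (3/11)·0 + (2/33)·1 + (3/11)·4 + (4/33)·7 + (3/11)·12
     = 58/11

58/11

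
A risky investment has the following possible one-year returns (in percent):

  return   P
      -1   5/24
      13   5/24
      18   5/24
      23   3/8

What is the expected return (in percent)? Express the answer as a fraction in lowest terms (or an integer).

E[X] = (5/24)·(-1) + (5/24)·13 + (5/24)·18 + (3/8)·23
     = 119/8

119/8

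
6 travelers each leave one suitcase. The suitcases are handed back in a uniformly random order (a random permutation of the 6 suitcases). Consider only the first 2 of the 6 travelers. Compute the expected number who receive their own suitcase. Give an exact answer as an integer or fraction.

Let Xᵢ = 1 if person i gets their own suitcase. For each i, P(Xᵢ=1) = 1/6.
By linearity of expectation, E[X₁+…+X_2] = 2·(1/6) = 1/3.

1/3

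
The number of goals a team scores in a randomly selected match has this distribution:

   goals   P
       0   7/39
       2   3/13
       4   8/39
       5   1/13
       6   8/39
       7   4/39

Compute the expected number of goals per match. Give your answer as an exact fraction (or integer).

47/13

E[X] = (7/39)·0 + (3/13)·2 + (8/39)·4 + (1/13)·5 + (8/39)·6 + (4/39)·7
     = 47/13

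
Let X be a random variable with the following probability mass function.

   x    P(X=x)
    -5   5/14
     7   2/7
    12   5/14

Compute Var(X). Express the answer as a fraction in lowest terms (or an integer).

1515/28

E[X] = (5/14)·(-5) + (2/7)·7 + (5/14)·12 = 9/2
E[X²] = (5/14)·25 + (2/7)·49 + (5/14)·144 = 1041/14
Var(X) = 1041/14 − (9/2)² = 1515/28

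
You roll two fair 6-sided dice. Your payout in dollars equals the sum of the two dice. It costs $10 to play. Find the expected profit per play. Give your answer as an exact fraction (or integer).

Distribution of the sum of the two dice: 2 w.p. 1/36, 3 w.p. 1/18, 4 w.p. 1/12, 5 w.p. 1/9, 6 w.p. 5/36, 7 w.p. 1/6, …
E[payout] = (1/36)·2 + (1/18)·3 + (1/12)·4 + (1/9)·5 + (5/36)·6 + (1/6)·7 + (5/36)·8 + (1/9)·9 + (1/12)·10 + (1/18)·11 + (1/36)·12 = 7
Expected profit = 7 − 10 = -3

-$3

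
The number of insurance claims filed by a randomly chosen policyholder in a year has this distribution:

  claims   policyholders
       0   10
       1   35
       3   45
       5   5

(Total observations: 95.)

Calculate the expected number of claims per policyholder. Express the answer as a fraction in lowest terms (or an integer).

39/19

Total = 95, so P(claims=0) = 10/95, etc.
E[X] = (2/19)·0 + (7/19)·1 + (9/19)·3 + (1/19)·5
     = 39/19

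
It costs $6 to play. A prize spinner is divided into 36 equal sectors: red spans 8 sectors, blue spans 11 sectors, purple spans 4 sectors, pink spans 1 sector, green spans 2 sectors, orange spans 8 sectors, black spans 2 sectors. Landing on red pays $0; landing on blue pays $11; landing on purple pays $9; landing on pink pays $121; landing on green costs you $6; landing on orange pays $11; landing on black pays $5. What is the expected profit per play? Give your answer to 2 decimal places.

$4.11

E[payout] = (8/36)·0 + (11/36)·11 + (4/36)·9 + (1/36)·121 + (2/36)·(-6) + (8/36)·11 + (2/36)·5 = 91/9
Expected profit = 91/9 − 6 = 37/9 ≈ $4.11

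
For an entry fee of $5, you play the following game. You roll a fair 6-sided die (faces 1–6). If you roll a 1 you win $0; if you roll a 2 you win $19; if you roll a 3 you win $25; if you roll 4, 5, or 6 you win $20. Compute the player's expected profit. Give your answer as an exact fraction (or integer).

E[payout] = (1/6)·0 + (1/6)·19 + (1/2)·20 + (1/6)·25 = 52/3
Expected profit = 52/3 − 5 = 37/3

37/3 dollars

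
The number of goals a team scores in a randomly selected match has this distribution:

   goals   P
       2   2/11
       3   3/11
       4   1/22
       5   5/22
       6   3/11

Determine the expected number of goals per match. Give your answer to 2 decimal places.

4.14

E[X] = (2/11)·2 + (3/11)·3 + (1/22)·4 + (5/22)·5 + (3/11)·6
     = 91/22 ≈ 4.14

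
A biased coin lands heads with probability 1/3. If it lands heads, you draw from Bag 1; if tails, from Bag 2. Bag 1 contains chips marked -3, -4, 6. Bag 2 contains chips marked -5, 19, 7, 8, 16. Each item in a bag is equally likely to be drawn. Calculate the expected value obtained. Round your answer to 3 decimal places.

5.889

E[X | Bag 1] = (-3 − 4 + 6)/3 = -1/3
E[X | Bag 2] = (-5 + 19 + 7 + 8 + 16)/5 = 9
E[X] = (1/3)·(-1/3) + (2/3)·9 = 53/9 ≈ 5.889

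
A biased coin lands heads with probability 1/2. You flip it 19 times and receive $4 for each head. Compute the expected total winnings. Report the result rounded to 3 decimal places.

E[#heads] = 19·1/2 = 19/2 (linearity over flips).
E[winnings] = 4·19/2 = 38.
≈ 38.000

$38.000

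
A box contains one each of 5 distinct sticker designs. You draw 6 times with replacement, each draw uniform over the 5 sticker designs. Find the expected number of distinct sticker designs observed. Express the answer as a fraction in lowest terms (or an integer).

11529/3125

Let Xⱼ=1 if type j appears at least once. P(Xⱼ=1) = 1 − ((5−1)/5)^6 = 11529/15625.
E[#distinct] = 5·11529/15625 = 11529/3125.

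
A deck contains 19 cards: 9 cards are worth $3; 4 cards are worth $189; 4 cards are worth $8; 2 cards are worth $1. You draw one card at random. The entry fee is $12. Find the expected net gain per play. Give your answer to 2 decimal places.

E[payout] = (9/19)·3 + (4/19)·189 + (4/19)·8 + (2/19)·1 = 43
Expected profit = 43 − 12 = 31 ≈ $31.00

$31.00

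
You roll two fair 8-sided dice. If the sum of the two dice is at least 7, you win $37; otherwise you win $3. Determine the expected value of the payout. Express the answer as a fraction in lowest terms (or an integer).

929/32 dollars

E[payout] = (15/64)·3 + (49/64)·37 = 929/32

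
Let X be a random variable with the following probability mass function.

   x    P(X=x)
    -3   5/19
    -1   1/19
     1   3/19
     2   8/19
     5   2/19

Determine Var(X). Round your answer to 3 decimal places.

6.427

E[X] = (5/19)·(-3) + (1/19)·(-1) + (3/19)·1 + (8/19)·2 + (2/19)·5 = 13/19
E[X²] = (5/19)·9 + (1/19)·1 + (3/19)·1 + (8/19)·4 + (2/19)·25 = 131/19
Var(X) = 131/19 − (13/19)² = 2320/361 ≈ 6.427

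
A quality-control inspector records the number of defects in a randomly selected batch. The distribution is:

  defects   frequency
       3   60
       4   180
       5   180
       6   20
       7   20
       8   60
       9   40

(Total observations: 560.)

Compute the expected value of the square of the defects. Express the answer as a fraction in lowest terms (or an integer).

835/28

Total = 560, so P(defects=3) = 60/560, etc.
E[X²] = (3/28)·9 + (9/28)·16 + (9/28)·25 + (1/28)·36 + (1/28)·49 + (3/28)·64 + (1/14)·81
     = 835/28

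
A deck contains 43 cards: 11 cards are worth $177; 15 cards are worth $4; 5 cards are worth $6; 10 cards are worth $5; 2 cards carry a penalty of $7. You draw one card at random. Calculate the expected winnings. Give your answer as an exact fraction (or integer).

E[payout] = (11/43)·177 + (15/43)·4 + (5/43)·6 + (10/43)·5 + (2/43)·(-7) = 2073/43

2073/43 dollars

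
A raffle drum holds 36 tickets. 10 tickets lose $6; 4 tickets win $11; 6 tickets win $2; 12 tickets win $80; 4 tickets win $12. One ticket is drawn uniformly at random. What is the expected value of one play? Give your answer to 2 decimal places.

$27.89

E[payout] = (10/36)·(-6) + (4/36)·11 + (6/36)·2 + (12/36)·80 + (4/36)·12 = 251/9
≈ $27.89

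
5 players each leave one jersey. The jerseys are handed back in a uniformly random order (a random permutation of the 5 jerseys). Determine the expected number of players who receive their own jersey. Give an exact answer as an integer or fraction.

Let Xᵢ = 1 if person i gets their own jersey. For each i, P(Xᵢ=1) = 1/5.
By linearity of expectation, E[X₁+…+X_5] = 5·(1/5) = 1.

1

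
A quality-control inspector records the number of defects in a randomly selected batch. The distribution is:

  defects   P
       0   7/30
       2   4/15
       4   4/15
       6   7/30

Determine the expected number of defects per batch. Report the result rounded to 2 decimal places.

3.00

E[X] = (7/30)·0 + (4/15)·2 + (4/15)·4 + (7/30)·6
     = 3 ≈ 3.00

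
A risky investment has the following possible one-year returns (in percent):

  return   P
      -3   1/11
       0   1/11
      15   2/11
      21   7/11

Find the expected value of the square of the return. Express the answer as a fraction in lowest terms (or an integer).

E[X²] = (1/11)·9 + (1/11)·0 + (2/11)·225 + (7/11)·441
     = 3546/11

3546/11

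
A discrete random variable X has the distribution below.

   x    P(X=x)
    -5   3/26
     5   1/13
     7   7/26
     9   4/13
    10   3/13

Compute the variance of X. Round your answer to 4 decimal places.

E[X] = (3/26)·(-5) + (1/13)·5 + (7/26)·7 + (4/13)·9 + (3/13)·10 = 88/13
E[X²] = (3/26)·25 + (1/13)·25 + (7/26)·49 + (4/13)·81 + (3/13)·100 = 66
Var(X) = 66 − (88/13)² = 3410/169 ≈ 20.1775

20.1775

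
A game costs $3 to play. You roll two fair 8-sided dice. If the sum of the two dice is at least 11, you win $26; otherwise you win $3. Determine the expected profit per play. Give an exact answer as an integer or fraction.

E[payout] = (43/64)·3 + (21/64)·26 = 675/64
Expected profit = 675/64 − 3 = 483/64

483/64 dollars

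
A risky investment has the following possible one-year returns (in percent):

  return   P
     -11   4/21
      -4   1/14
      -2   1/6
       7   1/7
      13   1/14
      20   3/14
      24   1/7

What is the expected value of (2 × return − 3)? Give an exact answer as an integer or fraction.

76/7

E[2x-3] = (4/21)·(-25) + (1/14)·(-11) + (1/6)·(-7) + (1/7)·11 + (1/14)·23 + (3/14)·37 + (1/7)·45
     = 76/7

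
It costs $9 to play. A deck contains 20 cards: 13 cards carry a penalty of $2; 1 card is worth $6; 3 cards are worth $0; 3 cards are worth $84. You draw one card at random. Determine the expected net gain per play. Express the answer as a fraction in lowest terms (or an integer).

E[payout] = (13/20)·(-2) + (1/20)·6 + (3/20)·0 + (3/20)·84 = 58/5
Expected profit = 58/5 − 9 = 13/5

13/5 dollars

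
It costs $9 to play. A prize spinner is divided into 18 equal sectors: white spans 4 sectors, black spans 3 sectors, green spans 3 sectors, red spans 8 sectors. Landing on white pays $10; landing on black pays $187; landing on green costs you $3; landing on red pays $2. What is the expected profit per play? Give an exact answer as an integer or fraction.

E[payout] = (4/18)·10 + (3/18)·187 + (3/18)·(-3) + (8/18)·2 = 304/9
Expected profit = 304/9 − 9 = 223/9

223/9 dollars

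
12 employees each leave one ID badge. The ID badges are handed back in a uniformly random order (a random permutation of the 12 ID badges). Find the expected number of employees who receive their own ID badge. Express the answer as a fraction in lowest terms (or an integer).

1

Let Xᵢ = 1 if person i gets their own ID badge. For each i, P(Xᵢ=1) = 1/12.
By linearity of expectation, E[X₁+…+X_12] = 12·(1/12) = 1.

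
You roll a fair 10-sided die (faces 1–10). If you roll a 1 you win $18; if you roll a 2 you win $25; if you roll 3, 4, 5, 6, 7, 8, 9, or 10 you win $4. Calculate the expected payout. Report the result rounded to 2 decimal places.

$7.50

E[payout] = (4/5)·4 + (1/10)·18 + (1/10)·25 = 15/2
≈ $7.50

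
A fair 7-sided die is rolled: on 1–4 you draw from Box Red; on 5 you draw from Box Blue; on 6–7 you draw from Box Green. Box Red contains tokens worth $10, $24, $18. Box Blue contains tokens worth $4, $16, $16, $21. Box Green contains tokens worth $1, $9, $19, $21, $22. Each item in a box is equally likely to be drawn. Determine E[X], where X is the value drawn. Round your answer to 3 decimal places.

$16.055

E[X | Box Red] = (10 + 24 + 18)/3 = 52/3
E[X | Box Blue] = (4 + 16 + 16 + 21)/4 = 57/4
E[X | Box Green] = (1 + 9 + 19 + 21 + 22)/5 = 72/5
E[X] = (4/7)·52/3 + (1/7)·57/4 + (2/7)·72/5 = 6743/420 ≈ 16.055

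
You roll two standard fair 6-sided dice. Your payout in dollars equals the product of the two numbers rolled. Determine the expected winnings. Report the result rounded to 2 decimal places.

$12.25

Distribution of the product of the two numbers rolled: 1 w.p. 1/36, 2 w.p. 1/18, 3 w.p. 1/18, 4 w.p. 1/12, 5 w.p. 1/18, 6 w.p. 1/9, …
E[payout] = (1/36)·1 + (1/18)·2 + (1/18)·3 + (1/12)·4 + (1/18)·5 + (1/9)·6 + (1/18)·8 + (1/36)·9 + (1/18)·10 + (1/9)·12 + (1/18)·15 + (1/36)·16 + (1/18)·18 + (1/18)·20 + (1/18)·24 + (1/36)·25 + (1/18)·30 + (1/36)·36 = 49/4
≈ $12.25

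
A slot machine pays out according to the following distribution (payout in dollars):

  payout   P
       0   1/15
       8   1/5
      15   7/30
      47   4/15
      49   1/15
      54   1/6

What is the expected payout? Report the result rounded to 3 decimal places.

E[X] = (1/15)·0 + (1/5)·8 + (7/30)·15 + (4/15)·47 + (1/15)·49 + (1/6)·54
     = 299/10 ≈ 29.900

$29.900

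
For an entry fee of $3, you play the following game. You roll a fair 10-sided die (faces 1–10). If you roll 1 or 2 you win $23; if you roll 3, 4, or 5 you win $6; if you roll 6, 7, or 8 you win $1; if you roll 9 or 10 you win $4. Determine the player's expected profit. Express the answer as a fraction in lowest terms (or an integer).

E[payout] = (3/10)·1 + (1/5)·4 + (3/10)·6 + (1/5)·23 = 15/2
Expected profit = 15/2 − 3 = 9/2

9/2 dollars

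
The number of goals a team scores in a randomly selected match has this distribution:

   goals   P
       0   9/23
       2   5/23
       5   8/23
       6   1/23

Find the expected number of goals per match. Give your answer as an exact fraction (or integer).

56/23

E[X] = (9/23)·0 + (5/23)·2 + (8/23)·5 + (1/23)·6
     = 56/23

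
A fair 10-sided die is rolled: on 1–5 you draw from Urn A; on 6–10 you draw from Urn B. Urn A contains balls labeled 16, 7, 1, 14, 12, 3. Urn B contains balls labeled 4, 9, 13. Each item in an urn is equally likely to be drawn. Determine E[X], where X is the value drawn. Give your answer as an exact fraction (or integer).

35/4

E[X | Urn A] = (16 + 7 + 1 + 14 + 12 + 3)/6 = 53/6
E[X | Urn B] = (4 + 9 + 13)/3 = 26/3
E[X] = (1/2)·53/6 + (1/2)·26/3 = 35/4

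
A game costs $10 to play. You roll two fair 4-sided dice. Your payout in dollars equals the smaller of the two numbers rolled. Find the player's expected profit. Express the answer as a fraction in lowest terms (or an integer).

-65/8 dollars

Distribution of the smaller of the two numbers rolled: 1 w.p. 7/16, 2 w.p. 5/16, 3 w.p. 3/16, 4 w.p. 1/16
E[payout] = (7/16)·1 + (5/16)·2 + (3/16)·3 + (1/16)·4 = 15/8
Expected profit = 15/8 − 10 = -65/8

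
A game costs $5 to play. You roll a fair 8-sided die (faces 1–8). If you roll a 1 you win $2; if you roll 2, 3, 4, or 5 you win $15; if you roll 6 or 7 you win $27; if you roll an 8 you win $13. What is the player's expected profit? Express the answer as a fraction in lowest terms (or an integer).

89/8 dollars

E[payout] = (1/8)·2 + (1/8)·13 + (1/2)·15 + (1/4)·27 = 129/8
Expected profit = 129/8 − 5 = 89/8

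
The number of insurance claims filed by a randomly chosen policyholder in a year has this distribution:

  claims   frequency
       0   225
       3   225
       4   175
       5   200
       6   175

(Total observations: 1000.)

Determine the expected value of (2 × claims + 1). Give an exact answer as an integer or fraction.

Total = 1000, so P(claims=0) = 225/1000, etc.
E[2x+1] = (9/40)·1 + (9/40)·7 + (7/40)·9 + (1/5)·11 + (7/40)·13
     = 157/20

157/20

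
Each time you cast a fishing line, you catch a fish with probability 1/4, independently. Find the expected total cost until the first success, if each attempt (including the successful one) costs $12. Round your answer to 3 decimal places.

$48.000

E[#attempts] = 1/p = 4; E[cost] = 12·4 = 48.
≈ 48.000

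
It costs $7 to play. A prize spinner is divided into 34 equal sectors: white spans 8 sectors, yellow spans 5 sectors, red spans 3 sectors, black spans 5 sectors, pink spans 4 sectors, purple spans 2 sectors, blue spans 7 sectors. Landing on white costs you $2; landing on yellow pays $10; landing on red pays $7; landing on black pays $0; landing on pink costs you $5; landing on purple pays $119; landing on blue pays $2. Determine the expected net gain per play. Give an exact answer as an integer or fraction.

49/34 dollars

E[payout] = (8/34)·(-2) + (5/34)·10 + (3/34)·7 + (5/34)·0 + (4/34)·(-5) + (2/34)·119 + (7/34)·2 = 287/34
Expected profit = 287/34 − 7 = 49/34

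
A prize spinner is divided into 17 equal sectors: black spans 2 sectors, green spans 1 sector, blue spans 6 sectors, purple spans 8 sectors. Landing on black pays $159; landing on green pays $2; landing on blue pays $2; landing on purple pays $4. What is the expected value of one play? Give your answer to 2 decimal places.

$21.41

E[payout] = (2/17)·159 + (1/17)·2 + (6/17)·2 + (8/17)·4 = 364/17
≈ $21.41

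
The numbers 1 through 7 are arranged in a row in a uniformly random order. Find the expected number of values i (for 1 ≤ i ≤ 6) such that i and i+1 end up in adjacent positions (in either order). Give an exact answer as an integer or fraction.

For each i ∈ {1,…,6}, let Xᵢ = 1 if i and i+1 are adjacent. P(Xᵢ=1) = 2·(7−1)!/7! = 2/7.
By linearity, E[ΣXᵢ] = (6)·(2/7) = 12/7.

12/7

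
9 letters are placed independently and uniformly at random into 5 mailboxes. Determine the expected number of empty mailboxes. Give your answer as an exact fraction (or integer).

262144/390625

Let Xⱼ=1 if mailbox j is empty. P(Xⱼ=1) = ((5-1)/5)^9 = 262144/1953125.
By linearity, E[#empty] = 5·262144/1953125 = 262144/390625.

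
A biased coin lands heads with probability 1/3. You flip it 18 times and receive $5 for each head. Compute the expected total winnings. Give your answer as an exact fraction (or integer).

$30

E[#heads] = 18·1/3 = 6 (linearity over flips).
E[winnings] = 5·6 = 30.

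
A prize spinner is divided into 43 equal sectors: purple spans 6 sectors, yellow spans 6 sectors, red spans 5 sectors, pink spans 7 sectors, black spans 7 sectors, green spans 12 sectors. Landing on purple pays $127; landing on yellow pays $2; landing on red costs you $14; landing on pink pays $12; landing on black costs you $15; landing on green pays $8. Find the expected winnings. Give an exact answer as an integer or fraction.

779/43 dollars

E[payout] = (6/43)·127 + (6/43)·2 + (5/43)·(-14) + (7/43)·12 + (7/43)·(-15) + (12/43)·8 = 779/43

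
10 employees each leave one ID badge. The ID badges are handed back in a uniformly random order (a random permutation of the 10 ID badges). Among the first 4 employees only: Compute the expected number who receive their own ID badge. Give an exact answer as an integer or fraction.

Let Xᵢ = 1 if person i gets their own ID badge. For each i, P(Xᵢ=1) = 1/10.
By linearity of expectation, E[X₁+…+X_4] = 4·(1/10) = 2/5.

2/5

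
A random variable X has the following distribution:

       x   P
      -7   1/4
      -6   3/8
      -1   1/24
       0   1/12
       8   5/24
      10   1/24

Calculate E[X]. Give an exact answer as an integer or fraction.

E[X] = (1/4)·(-7) + (3/8)·(-6) + (1/24)·(-1) + (1/12)·0 + (5/24)·8 + (1/24)·10
     = -47/24

-47/24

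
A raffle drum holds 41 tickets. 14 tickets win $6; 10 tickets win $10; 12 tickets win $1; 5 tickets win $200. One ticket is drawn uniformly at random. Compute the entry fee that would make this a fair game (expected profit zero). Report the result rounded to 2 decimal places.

E[payout] = (14/41)·6 + (10/41)·10 + (12/41)·1 + (5/41)·200 = 1196/41
Fair fee = E[payout] = 1196/41 ≈ $29.17

$29.17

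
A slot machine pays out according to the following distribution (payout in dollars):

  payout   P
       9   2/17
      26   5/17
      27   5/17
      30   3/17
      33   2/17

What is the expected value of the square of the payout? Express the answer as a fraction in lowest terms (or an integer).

12065/17

E[X²] = (2/17)·81 + (5/17)·676 + (5/17)·729 + (3/17)·900 + (2/17)·1089
     = 12065/17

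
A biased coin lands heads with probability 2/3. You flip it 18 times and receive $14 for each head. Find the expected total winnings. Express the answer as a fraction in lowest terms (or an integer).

E[#heads] = 18·2/3 = 12 (linearity over flips).
E[winnings] = 14·12 = 168.

$168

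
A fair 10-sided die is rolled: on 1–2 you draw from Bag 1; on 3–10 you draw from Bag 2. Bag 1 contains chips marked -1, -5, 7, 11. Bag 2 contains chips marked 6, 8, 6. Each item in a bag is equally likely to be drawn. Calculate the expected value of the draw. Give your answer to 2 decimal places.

E[X | Bag 1] = (-1 − 5 + 7 + 11)/4 = 3
E[X | Bag 2] = (6 + 8 + 6)/3 = 20/3
E[X] = (1/5)·3 + (4/5)·20/3 = 89/15 ≈ 5.93

5.93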